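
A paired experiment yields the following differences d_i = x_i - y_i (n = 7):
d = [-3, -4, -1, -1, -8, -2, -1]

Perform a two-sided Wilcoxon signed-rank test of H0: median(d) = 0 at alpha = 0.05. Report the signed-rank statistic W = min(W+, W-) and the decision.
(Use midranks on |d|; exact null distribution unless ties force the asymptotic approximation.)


Step 1: Drop any zero differences (none here) and take |d_i|.
|d| = [3, 4, 1, 1, 8, 2, 1]
Step 2: Midrank |d_i| (ties get averaged ranks).
ranks: |3|->5, |4|->6, |1|->2, |1|->2, |8|->7, |2|->4, |1|->2
Step 3: Attach original signs; sum ranks with positive sign and with negative sign.
W+ = 0 = 0
W- = 5 + 6 + 2 + 2 + 7 + 4 + 2 = 28
(Check: W+ + W- = 28 should equal n(n+1)/2 = 28.)
Step 4: Test statistic W = min(W+, W-) = 0.
Step 5: Ties in |d|, so use the tie-corrected normal approximation.
        E[W] = n(n+1)/4 = 7*8/4 = 14.
        Tie groups: |d|=1 (t=3); sum(t^3 - t) = 24.
        Var[W] = n(n+1)(2n+1)/24 - sum(t^3-t)/48 = 840/24 - 24/48 = 34.5.
        z = (W - E[W]) / sqrt(Var[W]) = (0 - 14) / 5.8737 = -2.3835.
        Two-sided p = 2*Phi(z) = 0.017148.
Step 6: alpha = 0.05. reject H0.

W+ = 0, W- = 28, W = min = 0, p = 0.017148, reject H0.


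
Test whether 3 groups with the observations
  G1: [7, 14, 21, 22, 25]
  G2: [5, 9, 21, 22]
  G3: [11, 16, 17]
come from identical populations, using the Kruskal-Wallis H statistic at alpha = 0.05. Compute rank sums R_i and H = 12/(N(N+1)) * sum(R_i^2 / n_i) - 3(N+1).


Step 1: Combine all N = 12 observations and assign midranks.
sorted (value, group, rank): (5,G2,1), (7,G1,2), (9,G2,3), (11,G3,4), (14,G1,5), (16,G3,6), (17,G3,7), (21,G1,8.5), (21,G2,8.5), (22,G1,10.5), (22,G2,10.5), (25,G1,12)
Step 2: Sum ranks within each group.
R_1 = 38 (n_1 = 5)
R_2 = 23 (n_2 = 4)
R_3 = 17 (n_3 = 3)
Step 3: H = 12/(N(N+1)) * sum(R_i^2/n_i) - 3(N+1)
     = 12/(12*13) * (38^2/5 + 23^2/4 + 17^2/3) - 3*13
     = 0.076923 * 517.383 - 39
     = 0.798718.
Step 4: Ties present; correction factor C = 1 - 12/(12^3 - 12) = 0.993007. Corrected H = 0.798718 / 0.993007 = 0.804343.
Step 5: Under H0, H ~ chi^2(2); p-value = 0.668866.
Step 6: alpha = 0.05. fail to reject H0.

H = 0.8043, df = 2, p = 0.668866, fail to reject H0.


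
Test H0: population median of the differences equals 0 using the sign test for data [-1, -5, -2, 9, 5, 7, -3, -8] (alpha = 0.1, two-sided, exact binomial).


Step 1: Discard zero differences. Original n = 8; n_eff = number of nonzero differences = 8.
Nonzero differences (with sign): -1, -5, -2, +9, +5, +7, -3, -8
Step 2: Count signs: positive = 3, negative = 5.
Step 3: Under H0: P(positive) = 0.5, so the number of positives S ~ Bin(8, 0.5).
Step 4: Two-sided exact p-value = sum of Bin(8,0.5) probabilities at or below the observed probability = 0.726562.
Step 5: alpha = 0.1. fail to reject H0.

n_eff = 8, pos = 3, neg = 5, p = 0.726562, fail to reject H0.


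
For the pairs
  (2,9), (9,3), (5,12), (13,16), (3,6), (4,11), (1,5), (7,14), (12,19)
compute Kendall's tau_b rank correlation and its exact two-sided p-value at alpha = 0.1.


Step 1: Enumerate the 36 unordered pairs (i,j) with i<j and classify each by sign(x_j-x_i) * sign(y_j-y_i).
  (1,2):dx=+7,dy=-6->D; (1,3):dx=+3,dy=+3->C; (1,4):dx=+11,dy=+7->C; (1,5):dx=+1,dy=-3->D
  (1,6):dx=+2,dy=+2->C; (1,7):dx=-1,dy=-4->C; (1,8):dx=+5,dy=+5->C; (1,9):dx=+10,dy=+10->C
  (2,3):dx=-4,dy=+9->D; (2,4):dx=+4,dy=+13->C; (2,5):dx=-6,dy=+3->D; (2,6):dx=-5,dy=+8->D
  (2,7):dx=-8,dy=+2->D; (2,8):dx=-2,dy=+11->D; (2,9):dx=+3,dy=+16->C; (3,4):dx=+8,dy=+4->C
  (3,5):dx=-2,dy=-6->C; (3,6):dx=-1,dy=-1->C; (3,7):dx=-4,dy=-7->C; (3,8):dx=+2,dy=+2->C
  (3,9):dx=+7,dy=+7->C; (4,5):dx=-10,dy=-10->C; (4,6):dx=-9,dy=-5->C; (4,7):dx=-12,dy=-11->C
  (4,8):dx=-6,dy=-2->C; (4,9):dx=-1,dy=+3->D; (5,6):dx=+1,dy=+5->C; (5,7):dx=-2,dy=-1->C
  (5,8):dx=+4,dy=+8->C; (5,9):dx=+9,dy=+13->C; (6,7):dx=-3,dy=-6->C; (6,8):dx=+3,dy=+3->C
  (6,9):dx=+8,dy=+8->C; (7,8):dx=+6,dy=+9->C; (7,9):dx=+11,dy=+14->C; (8,9):dx=+5,dy=+5->C
Step 2: C = 28, D = 8, total pairs = 36.
Step 3: tau = (C - D)/(n(n-1)/2) = (28 - 8)/36 = 0.555556.
Step 4: Exact two-sided p-value (enumerate n! = 362880 permutations of y under H0): p = 0.044615.
Step 5: alpha = 0.1. reject H0.

tau_b = 0.5556 (C=28, D=8), p = 0.044615, reject H0.


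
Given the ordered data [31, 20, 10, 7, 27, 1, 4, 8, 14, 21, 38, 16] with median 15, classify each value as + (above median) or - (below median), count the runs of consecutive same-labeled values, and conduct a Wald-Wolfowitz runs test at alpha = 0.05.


Step 1: Compute median = 15; label A = above, B = below.
Labels in order: AABBABBBBAAA  (n_A = 6, n_B = 6)
Step 2: Count runs R = 5.
Step 3: Under H0 (random ordering), E[R] = 2*n_A*n_B/(n_A+n_B) + 1 = 2*6*6/12 + 1 = 7.0000.
        Var[R] = 2*n_A*n_B*(2*n_A*n_B - n_A - n_B) / ((n_A+n_B)^2 * (n_A+n_B-1)) = 4320/1584 = 2.7273.
        SD[R] = 1.6514.
Step 4: Continuity-corrected z = (R + 0.5 - E[R]) / SD[R] = (5 + 0.5 - 7.0000) / 1.6514 = -0.9083.
Step 5: Two-sided p-value via normal approximation = 2*(1 - Phi(|z|)) = 0.363722.
Step 6: alpha = 0.05. fail to reject H0.

R = 5, z = -0.9083, p = 0.363722, fail to reject H0.


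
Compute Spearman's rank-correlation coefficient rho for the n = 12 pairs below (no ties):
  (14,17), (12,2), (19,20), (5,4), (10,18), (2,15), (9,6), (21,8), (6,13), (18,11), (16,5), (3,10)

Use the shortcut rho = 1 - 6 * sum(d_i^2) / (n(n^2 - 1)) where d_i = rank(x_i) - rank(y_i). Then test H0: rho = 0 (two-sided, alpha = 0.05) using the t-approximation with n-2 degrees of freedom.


Step 1: Rank x and y separately (midranks; no ties here).
rank(x): 14->8, 12->7, 19->11, 5->3, 10->6, 2->1, 9->5, 21->12, 6->4, 18->10, 16->9, 3->2
rank(y): 17->10, 2->1, 20->12, 4->2, 18->11, 15->9, 6->4, 8->5, 13->8, 11->7, 5->3, 10->6
Step 2: d_i = R_x(i) - R_y(i); compute d_i^2.
  (8-10)^2=4, (7-1)^2=36, (11-12)^2=1, (3-2)^2=1, (6-11)^2=25, (1-9)^2=64, (5-4)^2=1, (12-5)^2=49, (4-8)^2=16, (10-7)^2=9, (9-3)^2=36, (2-6)^2=16
sum(d^2) = 258.
Step 3: rho = 1 - 6*258 / (12*(12^2 - 1)) = 1 - 1548/1716 = 0.097902.
Step 4: Under H0, t = rho * sqrt((n-2)/(1-rho^2)) = 0.3111 ~ t(10).
Step 5: Two-sided p-value from the t-distribution with 10 df = 0.762122.
Step 6: alpha = 0.05. fail to reject H0.

rho = 0.0979, p = 0.762122, fail to reject H0 at alpha = 0.05.


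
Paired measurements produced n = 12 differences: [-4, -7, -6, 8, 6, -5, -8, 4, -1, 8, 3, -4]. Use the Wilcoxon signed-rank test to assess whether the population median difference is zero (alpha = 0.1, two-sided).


Step 1: Drop any zero differences (none here) and take |d_i|.
|d| = [4, 7, 6, 8, 6, 5, 8, 4, 1, 8, 3, 4]
Step 2: Midrank |d_i| (ties get averaged ranks).
ranks: |4|->4, |7|->9, |6|->7.5, |8|->11, |6|->7.5, |5|->6, |8|->11, |4|->4, |1|->1, |8|->11, |3|->2, |4|->4
Step 3: Attach original signs; sum ranks with positive sign and with negative sign.
W+ = 11 + 7.5 + 4 + 11 + 2 = 35.5
W- = 4 + 9 + 7.5 + 6 + 11 + 1 + 4 = 42.5
(Check: W+ + W- = 78 should equal n(n+1)/2 = 78.)
Step 4: Test statistic W = min(W+, W-) = 35.5.
Step 5: Ties in |d|, so use the tie-corrected normal approximation.
        E[W] = n(n+1)/4 = 12*13/4 = 39.
        Tie groups: |d|=4 (t=3), |d|=6 (t=2), |d|=8 (t=3); sum(t^3 - t) = 54.
        Var[W] = n(n+1)(2n+1)/24 - sum(t^3-t)/48 = 3900/24 - 54/48 = 161.375.
        z = (W - E[W]) / sqrt(Var[W]) = (35.5 - 39) / 12.7033 = -0.2755.
        Two-sided p = 2*Phi(z) = 0.782918.
Step 6: alpha = 0.1. fail to reject H0.

W+ = 35.5, W- = 42.5, W = min = 35.5, p = 0.782918, fail to reject H0.


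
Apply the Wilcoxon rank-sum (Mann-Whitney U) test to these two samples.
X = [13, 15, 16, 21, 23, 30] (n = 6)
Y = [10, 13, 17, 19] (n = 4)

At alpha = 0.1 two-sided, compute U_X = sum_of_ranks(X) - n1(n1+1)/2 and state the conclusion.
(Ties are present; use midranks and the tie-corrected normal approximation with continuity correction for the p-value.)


Step 1: Combine and sort all 10 observations; assign midranks.
sorted (value, group): (10,Y), (13,X), (13,Y), (15,X), (16,X), (17,Y), (19,Y), (21,X), (23,X), (30,X)
ranks: 10->1, 13->2.5, 13->2.5, 15->4, 16->5, 17->6, 19->7, 21->8, 23->9, 30->10
Step 2: Rank sum for X: R1 = 2.5 + 4 + 5 + 8 + 9 + 10 = 38.5.
Step 3: U_X = R1 - n1(n1+1)/2 = 38.5 - 6*7/2 = 38.5 - 21 = 17.5.
       U_Y = n1*n2 - U_X = 24 - 17.5 = 6.5.
Step 4: Ties are present, so use the tie-corrected normal approximation (with continuity correction) for the p-value.
Step 5: p-value = 0.284958; compare to alpha = 0.1. fail to reject H0.

U_X = 17.5, p = 0.284958, fail to reject H0 at alpha = 0.1.


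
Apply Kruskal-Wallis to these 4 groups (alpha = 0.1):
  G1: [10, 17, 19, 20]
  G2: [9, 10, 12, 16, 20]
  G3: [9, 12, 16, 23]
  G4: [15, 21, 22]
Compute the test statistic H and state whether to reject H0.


Step 1: Combine all N = 16 observations and assign midranks.
sorted (value, group, rank): (9,G2,1.5), (9,G3,1.5), (10,G1,3.5), (10,G2,3.5), (12,G2,5.5), (12,G3,5.5), (15,G4,7), (16,G2,8.5), (16,G3,8.5), (17,G1,10), (19,G1,11), (20,G1,12.5), (20,G2,12.5), (21,G4,14), (22,G4,15), (23,G3,16)
Step 2: Sum ranks within each group.
R_1 = 37 (n_1 = 4)
R_2 = 31.5 (n_2 = 5)
R_3 = 31.5 (n_3 = 4)
R_4 = 36 (n_4 = 3)
Step 3: H = 12/(N(N+1)) * sum(R_i^2/n_i) - 3(N+1)
     = 12/(16*17) * (37^2/4 + 31.5^2/5 + 31.5^2/4 + 36^2/3) - 3*17
     = 0.044118 * 1220.76 - 51
     = 2.857169.
Step 4: Ties present; correction factor C = 1 - 30/(16^3 - 16) = 0.992647. Corrected H = 2.857169 / 0.992647 = 2.878333.
Step 5: Under H0, H ~ chi^2(3); p-value = 0.410767.
Step 6: alpha = 0.1. fail to reject H0.

H = 2.8783, df = 3, p = 0.410767, fail to reject H0.


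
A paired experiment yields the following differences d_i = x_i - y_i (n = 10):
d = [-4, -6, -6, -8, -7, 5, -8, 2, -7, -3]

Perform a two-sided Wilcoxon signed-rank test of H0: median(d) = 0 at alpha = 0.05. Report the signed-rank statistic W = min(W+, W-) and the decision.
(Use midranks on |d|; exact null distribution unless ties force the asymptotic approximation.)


Step 1: Drop any zero differences (none here) and take |d_i|.
|d| = [4, 6, 6, 8, 7, 5, 8, 2, 7, 3]
Step 2: Midrank |d_i| (ties get averaged ranks).
ranks: |4|->3, |6|->5.5, |6|->5.5, |8|->9.5, |7|->7.5, |5|->4, |8|->9.5, |2|->1, |7|->7.5, |3|->2
Step 3: Attach original signs; sum ranks with positive sign and with negative sign.
W+ = 4 + 1 = 5
W- = 3 + 5.5 + 5.5 + 9.5 + 7.5 + 9.5 + 7.5 + 2 = 50
(Check: W+ + W- = 55 should equal n(n+1)/2 = 55.)
Step 4: Test statistic W = min(W+, W-) = 5.
Step 5: Ties in |d|, so use the tie-corrected normal approximation.
        E[W] = n(n+1)/4 = 10*11/4 = 27.5.
        Tie groups: |d|=6 (t=2), |d|=7 (t=2), |d|=8 (t=2); sum(t^3 - t) = 18.
        Var[W] = n(n+1)(2n+1)/24 - sum(t^3-t)/48 = 2310/24 - 18/48 = 95.875.
        z = (W - E[W]) / sqrt(Var[W]) = (5 - 27.5) / 9.7916 = -2.2979.
        Two-sided p = 2*Phi(z) = 0.021568.
Step 6: alpha = 0.05. reject H0.

W+ = 5, W- = 50, W = min = 5, p = 0.021568, reject H0.


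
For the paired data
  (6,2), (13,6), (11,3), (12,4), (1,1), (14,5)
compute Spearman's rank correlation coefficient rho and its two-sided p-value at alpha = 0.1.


Step 1: Rank x and y separately (midranks; no ties here).
rank(x): 6->2, 13->5, 11->3, 12->4, 1->1, 14->6
rank(y): 2->2, 6->6, 3->3, 4->4, 1->1, 5->5
Step 2: d_i = R_x(i) - R_y(i); compute d_i^2.
  (2-2)^2=0, (5-6)^2=1, (3-3)^2=0, (4-4)^2=0, (1-1)^2=0, (6-5)^2=1
sum(d^2) = 2.
Step 3: rho = 1 - 6*2 / (6*(6^2 - 1)) = 1 - 12/210 = 0.942857.
Step 4: Under H0, t = rho * sqrt((n-2)/(1-rho^2)) = 5.6595 ~ t(4).
Step 5: Two-sided p-value from the t-distribution with 4 df = 0.004805.
Step 6: alpha = 0.1. reject H0.

rho = 0.9429, p = 0.004805, reject H0 at alpha = 0.1.


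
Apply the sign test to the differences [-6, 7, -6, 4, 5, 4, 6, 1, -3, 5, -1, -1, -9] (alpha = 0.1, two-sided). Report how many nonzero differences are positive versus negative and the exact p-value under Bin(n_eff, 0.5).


Step 1: Discard zero differences. Original n = 13; n_eff = number of nonzero differences = 13.
Nonzero differences (with sign): -6, +7, -6, +4, +5, +4, +6, +1, -3, +5, -1, -1, -9
Step 2: Count signs: positive = 7, negative = 6.
Step 3: Under H0: P(positive) = 0.5, so the number of positives S ~ Bin(13, 0.5).
Step 4: Two-sided exact p-value = sum of Bin(13,0.5) probabilities at or below the observed probability = 1.000000.
Step 5: alpha = 0.1. fail to reject H0.

n_eff = 13, pos = 7, neg = 6, p = 1.000000, fail to reject H0.


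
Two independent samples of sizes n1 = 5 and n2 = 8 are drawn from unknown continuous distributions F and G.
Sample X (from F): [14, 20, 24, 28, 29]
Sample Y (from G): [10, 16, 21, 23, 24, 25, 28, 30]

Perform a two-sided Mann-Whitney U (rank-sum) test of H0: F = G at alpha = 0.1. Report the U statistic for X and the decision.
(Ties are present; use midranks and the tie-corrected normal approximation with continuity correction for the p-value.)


Step 1: Combine and sort all 13 observations; assign midranks.
sorted (value, group): (10,Y), (14,X), (16,Y), (20,X), (21,Y), (23,Y), (24,X), (24,Y), (25,Y), (28,X), (28,Y), (29,X), (30,Y)
ranks: 10->1, 14->2, 16->3, 20->4, 21->5, 23->6, 24->7.5, 24->7.5, 25->9, 28->10.5, 28->10.5, 29->12, 30->13
Step 2: Rank sum for X: R1 = 2 + 4 + 7.5 + 10.5 + 12 = 36.
Step 3: U_X = R1 - n1(n1+1)/2 = 36 - 5*6/2 = 36 - 15 = 21.
       U_Y = n1*n2 - U_X = 40 - 21 = 19.
Step 4: Ties are present, so use the tie-corrected normal approximation (with continuity correction) for the p-value.
Step 5: p-value = 0.941492; compare to alpha = 0.1. fail to reject H0.

U_X = 21, p = 0.941492, fail to reject H0 at alpha = 0.1.


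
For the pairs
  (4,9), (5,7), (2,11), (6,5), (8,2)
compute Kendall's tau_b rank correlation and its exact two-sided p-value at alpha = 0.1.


Step 1: Enumerate the 10 unordered pairs (i,j) with i<j and classify each by sign(x_j-x_i) * sign(y_j-y_i).
  (1,2):dx=+1,dy=-2->D; (1,3):dx=-2,dy=+2->D; (1,4):dx=+2,dy=-4->D; (1,5):dx=+4,dy=-7->D
  (2,3):dx=-3,dy=+4->D; (2,4):dx=+1,dy=-2->D; (2,5):dx=+3,dy=-5->D; (3,4):dx=+4,dy=-6->D
  (3,5):dx=+6,dy=-9->D; (4,5):dx=+2,dy=-3->D
Step 2: C = 0, D = 10, total pairs = 10.
Step 3: tau = (C - D)/(n(n-1)/2) = (0 - 10)/10 = -1.000000.
Step 4: Exact two-sided p-value (enumerate n! = 120 permutations of y under H0): p = 0.016667.
Step 5: alpha = 0.1. reject H0.

tau_b = -1.0000 (C=0, D=10), p = 0.016667, reject H0.


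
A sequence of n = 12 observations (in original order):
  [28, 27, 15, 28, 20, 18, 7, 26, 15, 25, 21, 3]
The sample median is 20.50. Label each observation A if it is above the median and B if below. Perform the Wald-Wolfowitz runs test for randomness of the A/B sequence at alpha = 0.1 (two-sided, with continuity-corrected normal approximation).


Step 1: Compute median = 20.50; label A = above, B = below.
Labels in order: AABABBBABAAB  (n_A = 6, n_B = 6)
Step 2: Count runs R = 8.
Step 3: Under H0 (random ordering), E[R] = 2*n_A*n_B/(n_A+n_B) + 1 = 2*6*6/12 + 1 = 7.0000.
        Var[R] = 2*n_A*n_B*(2*n_A*n_B - n_A - n_B) / ((n_A+n_B)^2 * (n_A+n_B-1)) = 4320/1584 = 2.7273.
        SD[R] = 1.6514.
Step 4: Continuity-corrected z = (R - 0.5 - E[R]) / SD[R] = (8 - 0.5 - 7.0000) / 1.6514 = 0.3028.
Step 5: Two-sided p-value via normal approximation = 2*(1 - Phi(|z|)) = 0.762069.
Step 6: alpha = 0.1. fail to reject H0.

R = 8, z = 0.3028, p = 0.762069, fail to reject H0.


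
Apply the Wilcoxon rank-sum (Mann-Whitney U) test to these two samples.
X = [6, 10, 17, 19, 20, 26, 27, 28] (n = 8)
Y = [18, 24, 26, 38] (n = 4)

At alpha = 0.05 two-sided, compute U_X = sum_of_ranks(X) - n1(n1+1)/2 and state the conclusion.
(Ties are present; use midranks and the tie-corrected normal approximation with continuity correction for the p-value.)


Step 1: Combine and sort all 12 observations; assign midranks.
sorted (value, group): (6,X), (10,X), (17,X), (18,Y), (19,X), (20,X), (24,Y), (26,X), (26,Y), (27,X), (28,X), (38,Y)
ranks: 6->1, 10->2, 17->3, 18->4, 19->5, 20->6, 24->7, 26->8.5, 26->8.5, 27->10, 28->11, 38->12
Step 2: Rank sum for X: R1 = 1 + 2 + 3 + 5 + 6 + 8.5 + 10 + 11 = 46.5.
Step 3: U_X = R1 - n1(n1+1)/2 = 46.5 - 8*9/2 = 46.5 - 36 = 10.5.
       U_Y = n1*n2 - U_X = 32 - 10.5 = 21.5.
Step 4: Ties are present, so use the tie-corrected normal approximation (with continuity correction) for the p-value.
Step 5: p-value = 0.394938; compare to alpha = 0.05. fail to reject H0.

U_X = 10.5, p = 0.394938, fail to reject H0 at alpha = 0.05.


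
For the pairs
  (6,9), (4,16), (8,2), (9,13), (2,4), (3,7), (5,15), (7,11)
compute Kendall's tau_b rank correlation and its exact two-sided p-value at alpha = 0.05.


Step 1: Enumerate the 28 unordered pairs (i,j) with i<j and classify each by sign(x_j-x_i) * sign(y_j-y_i).
  (1,2):dx=-2,dy=+7->D; (1,3):dx=+2,dy=-7->D; (1,4):dx=+3,dy=+4->C; (1,5):dx=-4,dy=-5->C
  (1,6):dx=-3,dy=-2->C; (1,7):dx=-1,dy=+6->D; (1,8):dx=+1,dy=+2->C; (2,3):dx=+4,dy=-14->D
  (2,4):dx=+5,dy=-3->D; (2,5):dx=-2,dy=-12->C; (2,6):dx=-1,dy=-9->C; (2,7):dx=+1,dy=-1->D
  (2,8):dx=+3,dy=-5->D; (3,4):dx=+1,dy=+11->C; (3,5):dx=-6,dy=+2->D; (3,6):dx=-5,dy=+5->D
  (3,7):dx=-3,dy=+13->D; (3,8):dx=-1,dy=+9->D; (4,5):dx=-7,dy=-9->C; (4,6):dx=-6,dy=-6->C
  (4,7):dx=-4,dy=+2->D; (4,8):dx=-2,dy=-2->C; (5,6):dx=+1,dy=+3->C; (5,7):dx=+3,dy=+11->C
  (5,8):dx=+5,dy=+7->C; (6,7):dx=+2,dy=+8->C; (6,8):dx=+4,dy=+4->C; (7,8):dx=+2,dy=-4->D
Step 2: C = 15, D = 13, total pairs = 28.
Step 3: tau = (C - D)/(n(n-1)/2) = (15 - 13)/28 = 0.071429.
Step 4: Exact two-sided p-value (enumerate n! = 40320 permutations of y under H0): p = 0.904861.
Step 5: alpha = 0.05. fail to reject H0.

tau_b = 0.0714 (C=15, D=13), p = 0.904861, fail to reject H0.


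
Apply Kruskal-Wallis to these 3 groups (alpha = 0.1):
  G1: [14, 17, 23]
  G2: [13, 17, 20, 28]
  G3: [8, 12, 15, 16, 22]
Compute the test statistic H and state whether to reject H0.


Step 1: Combine all N = 12 observations and assign midranks.
sorted (value, group, rank): (8,G3,1), (12,G3,2), (13,G2,3), (14,G1,4), (15,G3,5), (16,G3,6), (17,G1,7.5), (17,G2,7.5), (20,G2,9), (22,G3,10), (23,G1,11), (28,G2,12)
Step 2: Sum ranks within each group.
R_1 = 22.5 (n_1 = 3)
R_2 = 31.5 (n_2 = 4)
R_3 = 24 (n_3 = 5)
Step 3: H = 12/(N(N+1)) * sum(R_i^2/n_i) - 3(N+1)
     = 12/(12*13) * (22.5^2/3 + 31.5^2/4 + 24^2/5) - 3*13
     = 0.076923 * 532.013 - 39
     = 1.924038.
Step 4: Ties present; correction factor C = 1 - 6/(12^3 - 12) = 0.996503. Corrected H = 1.924038 / 0.996503 = 1.930789.
Step 5: Under H0, H ~ chi^2(2); p-value = 0.380833.
Step 6: alpha = 0.1. fail to reject H0.

H = 1.9308, df = 2, p = 0.380833, fail to reject H0.


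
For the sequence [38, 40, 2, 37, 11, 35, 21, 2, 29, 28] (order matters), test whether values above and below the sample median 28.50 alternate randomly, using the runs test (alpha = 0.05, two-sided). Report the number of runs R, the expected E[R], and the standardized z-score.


Step 1: Compute median = 28.50; label A = above, B = below.
Labels in order: AABABABBAB  (n_A = 5, n_B = 5)
Step 2: Count runs R = 8.
Step 3: Under H0 (random ordering), E[R] = 2*n_A*n_B/(n_A+n_B) + 1 = 2*5*5/10 + 1 = 6.0000.
        Var[R] = 2*n_A*n_B*(2*n_A*n_B - n_A - n_B) / ((n_A+n_B)^2 * (n_A+n_B-1)) = 2000/900 = 2.2222.
        SD[R] = 1.4907.
Step 4: Continuity-corrected z = (R - 0.5 - E[R]) / SD[R] = (8 - 0.5 - 6.0000) / 1.4907 = 1.0062.
Step 5: Two-sided p-value via normal approximation = 2*(1 - Phi(|z|)) = 0.314305.
Step 6: alpha = 0.05. fail to reject H0.

R = 8, z = 1.0062, p = 0.314305, fail to reject H0.


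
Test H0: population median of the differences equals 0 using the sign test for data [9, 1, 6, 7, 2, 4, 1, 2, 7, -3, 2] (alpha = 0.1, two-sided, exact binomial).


Step 1: Discard zero differences. Original n = 11; n_eff = number of nonzero differences = 11.
Nonzero differences (with sign): +9, +1, +6, +7, +2, +4, +1, +2, +7, -3, +2
Step 2: Count signs: positive = 10, negative = 1.
Step 3: Under H0: P(positive) = 0.5, so the number of positives S ~ Bin(11, 0.5).
Step 4: Two-sided exact p-value = sum of Bin(11,0.5) probabilities at or below the observed probability = 0.011719.
Step 5: alpha = 0.1. reject H0.

n_eff = 11, pos = 10, neg = 1, p = 0.011719, reject H0.


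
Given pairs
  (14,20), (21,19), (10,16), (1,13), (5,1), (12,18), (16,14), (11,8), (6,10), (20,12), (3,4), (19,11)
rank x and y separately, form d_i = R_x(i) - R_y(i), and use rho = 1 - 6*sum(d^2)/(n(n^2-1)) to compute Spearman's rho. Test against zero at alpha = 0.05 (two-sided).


Step 1: Rank x and y separately (midranks; no ties here).
rank(x): 14->8, 21->12, 10->5, 1->1, 5->3, 12->7, 16->9, 11->6, 6->4, 20->11, 3->2, 19->10
rank(y): 20->12, 19->11, 16->9, 13->7, 1->1, 18->10, 14->8, 8->3, 10->4, 12->6, 4->2, 11->5
Step 2: d_i = R_x(i) - R_y(i); compute d_i^2.
  (8-12)^2=16, (12-11)^2=1, (5-9)^2=16, (1-7)^2=36, (3-1)^2=4, (7-10)^2=9, (9-8)^2=1, (6-3)^2=9, (4-4)^2=0, (11-6)^2=25, (2-2)^2=0, (10-5)^2=25
sum(d^2) = 142.
Step 3: rho = 1 - 6*142 / (12*(12^2 - 1)) = 1 - 852/1716 = 0.503497.
Step 4: Under H0, t = rho * sqrt((n-2)/(1-rho^2)) = 1.8428 ~ t(10).
Step 5: Two-sided p-value from the t-distribution with 10 df = 0.095157.
Step 6: alpha = 0.05. fail to reject H0.

rho = 0.5035, p = 0.095157, fail to reject H0 at alpha = 0.05.


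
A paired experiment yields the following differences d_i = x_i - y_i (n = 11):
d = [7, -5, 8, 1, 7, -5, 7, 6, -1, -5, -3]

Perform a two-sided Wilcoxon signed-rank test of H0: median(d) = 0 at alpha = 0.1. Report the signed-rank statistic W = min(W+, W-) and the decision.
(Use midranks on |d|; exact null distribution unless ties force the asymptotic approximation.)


Step 1: Drop any zero differences (none here) and take |d_i|.
|d| = [7, 5, 8, 1, 7, 5, 7, 6, 1, 5, 3]
Step 2: Midrank |d_i| (ties get averaged ranks).
ranks: |7|->9, |5|->5, |8|->11, |1|->1.5, |7|->9, |5|->5, |7|->9, |6|->7, |1|->1.5, |5|->5, |3|->3
Step 3: Attach original signs; sum ranks with positive sign and with negative sign.
W+ = 9 + 11 + 1.5 + 9 + 9 + 7 = 46.5
W- = 5 + 5 + 1.5 + 5 + 3 = 19.5
(Check: W+ + W- = 66 should equal n(n+1)/2 = 66.)
Step 4: Test statistic W = min(W+, W-) = 19.5.
Step 5: Ties in |d|, so use the tie-corrected normal approximation.
        E[W] = n(n+1)/4 = 11*12/4 = 33.
        Tie groups: |d|=1 (t=2), |d|=5 (t=3), |d|=7 (t=3); sum(t^3 - t) = 54.
        Var[W] = n(n+1)(2n+1)/24 - sum(t^3-t)/48 = 3036/24 - 54/48 = 125.375.
        z = (W - E[W]) / sqrt(Var[W]) = (19.5 - 33) / 11.1971 = -1.2057.
        Two-sided p = 2*Phi(z) = 0.227945.
Step 6: alpha = 0.1. fail to reject H0.

W+ = 46.5, W- = 19.5, W = min = 19.5, p = 0.227945, fail to reject H0.


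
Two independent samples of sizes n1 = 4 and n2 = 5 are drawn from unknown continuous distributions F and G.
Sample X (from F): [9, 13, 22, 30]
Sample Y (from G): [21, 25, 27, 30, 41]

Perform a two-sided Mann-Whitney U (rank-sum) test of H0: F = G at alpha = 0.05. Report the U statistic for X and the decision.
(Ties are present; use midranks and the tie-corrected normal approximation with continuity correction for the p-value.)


Step 1: Combine and sort all 9 observations; assign midranks.
sorted (value, group): (9,X), (13,X), (21,Y), (22,X), (25,Y), (27,Y), (30,X), (30,Y), (41,Y)
ranks: 9->1, 13->2, 21->3, 22->4, 25->5, 27->6, 30->7.5, 30->7.5, 41->9
Step 2: Rank sum for X: R1 = 1 + 2 + 4 + 7.5 = 14.5.
Step 3: U_X = R1 - n1(n1+1)/2 = 14.5 - 4*5/2 = 14.5 - 10 = 4.5.
       U_Y = n1*n2 - U_X = 20 - 4.5 = 15.5.
Step 4: Ties are present, so use the tie-corrected normal approximation (with continuity correction) for the p-value.
Step 5: p-value = 0.218742; compare to alpha = 0.05. fail to reject H0.

U_X = 4.5, p = 0.218742, fail to reject H0 at alpha = 0.05.


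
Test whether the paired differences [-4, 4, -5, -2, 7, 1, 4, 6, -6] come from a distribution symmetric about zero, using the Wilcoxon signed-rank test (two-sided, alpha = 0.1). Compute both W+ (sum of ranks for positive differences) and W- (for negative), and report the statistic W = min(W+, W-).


Step 1: Drop any zero differences (none here) and take |d_i|.
|d| = [4, 4, 5, 2, 7, 1, 4, 6, 6]
Step 2: Midrank |d_i| (ties get averaged ranks).
ranks: |4|->4, |4|->4, |5|->6, |2|->2, |7|->9, |1|->1, |4|->4, |6|->7.5, |6|->7.5
Step 3: Attach original signs; sum ranks with positive sign and with negative sign.
W+ = 4 + 9 + 1 + 4 + 7.5 = 25.5
W- = 4 + 6 + 2 + 7.5 = 19.5
(Check: W+ + W- = 45 should equal n(n+1)/2 = 45.)
Step 4: Test statistic W = min(W+, W-) = 19.5.
Step 5: Ties in |d|, so use the tie-corrected normal approximation.
        E[W] = n(n+1)/4 = 9*10/4 = 22.5.
        Tie groups: |d|=4 (t=3), |d|=6 (t=2); sum(t^3 - t) = 30.
        Var[W] = n(n+1)(2n+1)/24 - sum(t^3-t)/48 = 1710/24 - 30/48 = 70.625.
        z = (W - E[W]) / sqrt(Var[W]) = (19.5 - 22.5) / 8.4039 = -0.3570.
        Two-sided p = 2*Phi(z) = 0.721108.
Step 6: alpha = 0.1. fail to reject H0.

W+ = 25.5, W- = 19.5, W = min = 19.5, p = 0.721108, fail to reject H0.


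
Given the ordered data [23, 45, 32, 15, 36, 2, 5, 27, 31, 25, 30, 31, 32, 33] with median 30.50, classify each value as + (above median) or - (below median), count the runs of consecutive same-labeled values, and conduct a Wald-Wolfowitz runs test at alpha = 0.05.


Step 1: Compute median = 30.50; label A = above, B = below.
Labels in order: BAABABBBABBAAA  (n_A = 7, n_B = 7)
Step 2: Count runs R = 8.
Step 3: Under H0 (random ordering), E[R] = 2*n_A*n_B/(n_A+n_B) + 1 = 2*7*7/14 + 1 = 8.0000.
        Var[R] = 2*n_A*n_B*(2*n_A*n_B - n_A - n_B) / ((n_A+n_B)^2 * (n_A+n_B-1)) = 8232/2548 = 3.2308.
        SD[R] = 1.7974.
Step 4: R = E[R], so z = 0 with no continuity correction.
Step 5: Two-sided p-value via normal approximation = 2*(1 - Phi(|z|)) = 1.000000.
Step 6: alpha = 0.05. fail to reject H0.

R = 8, z = 0.0000, p = 1.000000, fail to reject H0.


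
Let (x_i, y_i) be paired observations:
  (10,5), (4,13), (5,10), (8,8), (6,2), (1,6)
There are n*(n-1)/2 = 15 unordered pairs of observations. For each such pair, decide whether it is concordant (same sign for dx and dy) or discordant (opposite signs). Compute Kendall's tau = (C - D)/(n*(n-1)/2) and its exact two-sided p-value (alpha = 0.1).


Step 1: Enumerate the 15 unordered pairs (i,j) with i<j and classify each by sign(x_j-x_i) * sign(y_j-y_i).
  (1,2):dx=-6,dy=+8->D; (1,3):dx=-5,dy=+5->D; (1,4):dx=-2,dy=+3->D; (1,5):dx=-4,dy=-3->C
  (1,6):dx=-9,dy=+1->D; (2,3):dx=+1,dy=-3->D; (2,4):dx=+4,dy=-5->D; (2,5):dx=+2,dy=-11->D
  (2,6):dx=-3,dy=-7->C; (3,4):dx=+3,dy=-2->D; (3,5):dx=+1,dy=-8->D; (3,6):dx=-4,dy=-4->C
  (4,5):dx=-2,dy=-6->C; (4,6):dx=-7,dy=-2->C; (5,6):dx=-5,dy=+4->D
Step 2: C = 5, D = 10, total pairs = 15.
Step 3: tau = (C - D)/(n(n-1)/2) = (5 - 10)/15 = -0.333333.
Step 4: Exact two-sided p-value (enumerate n! = 720 permutations of y under H0): p = 0.469444.
Step 5: alpha = 0.1. fail to reject H0.

tau_b = -0.3333 (C=5, D=10), p = 0.469444, fail to reject H0.


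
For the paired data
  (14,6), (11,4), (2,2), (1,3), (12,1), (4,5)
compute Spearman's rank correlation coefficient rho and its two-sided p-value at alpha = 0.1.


Step 1: Rank x and y separately (midranks; no ties here).
rank(x): 14->6, 11->4, 2->2, 1->1, 12->5, 4->3
rank(y): 6->6, 4->4, 2->2, 3->3, 1->1, 5->5
Step 2: d_i = R_x(i) - R_y(i); compute d_i^2.
  (6-6)^2=0, (4-4)^2=0, (2-2)^2=0, (1-3)^2=4, (5-1)^2=16, (3-5)^2=4
sum(d^2) = 24.
Step 3: rho = 1 - 6*24 / (6*(6^2 - 1)) = 1 - 144/210 = 0.314286.
Step 4: Under H0, t = rho * sqrt((n-2)/(1-rho^2)) = 0.6621 ~ t(4).
Step 5: Two-sided p-value from the t-distribution with 4 df = 0.544093.
Step 6: alpha = 0.1. fail to reject H0.

rho = 0.3143, p = 0.544093, fail to reject H0 at alpha = 0.1.


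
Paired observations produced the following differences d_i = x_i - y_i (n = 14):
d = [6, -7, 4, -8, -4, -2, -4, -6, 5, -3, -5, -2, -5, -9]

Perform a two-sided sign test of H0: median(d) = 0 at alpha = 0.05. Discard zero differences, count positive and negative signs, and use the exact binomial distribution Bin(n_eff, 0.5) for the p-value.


Step 1: Discard zero differences. Original n = 14; n_eff = number of nonzero differences = 14.
Nonzero differences (with sign): +6, -7, +4, -8, -4, -2, -4, -6, +5, -3, -5, -2, -5, -9
Step 2: Count signs: positive = 3, negative = 11.
Step 3: Under H0: P(positive) = 0.5, so the number of positives S ~ Bin(14, 0.5).
Step 4: Two-sided exact p-value = sum of Bin(14,0.5) probabilities at or below the observed probability = 0.057373.
Step 5: alpha = 0.05. fail to reject H0.

n_eff = 14, pos = 3, neg = 11, p = 0.057373, fail to reject H0.


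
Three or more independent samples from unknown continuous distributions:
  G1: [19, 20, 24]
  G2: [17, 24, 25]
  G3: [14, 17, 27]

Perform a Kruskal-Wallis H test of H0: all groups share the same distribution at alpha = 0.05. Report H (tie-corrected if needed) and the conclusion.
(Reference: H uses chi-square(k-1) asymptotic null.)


Step 1: Combine all N = 9 observations and assign midranks.
sorted (value, group, rank): (14,G3,1), (17,G2,2.5), (17,G3,2.5), (19,G1,4), (20,G1,5), (24,G1,6.5), (24,G2,6.5), (25,G2,8), (27,G3,9)
Step 2: Sum ranks within each group.
R_1 = 15.5 (n_1 = 3)
R_2 = 17 (n_2 = 3)
R_3 = 12.5 (n_3 = 3)
Step 3: H = 12/(N(N+1)) * sum(R_i^2/n_i) - 3(N+1)
     = 12/(9*10) * (15.5^2/3 + 17^2/3 + 12.5^2/3) - 3*10
     = 0.133333 * 228.5 - 30
     = 0.466667.
Step 4: Ties present; correction factor C = 1 - 12/(9^3 - 9) = 0.983333. Corrected H = 0.466667 / 0.983333 = 0.474576.
Step 5: Under H0, H ~ chi^2(2); p-value = 0.788764.
Step 6: alpha = 0.05. fail to reject H0.

H = 0.4746, df = 2, p = 0.788764, fail to reject H0.


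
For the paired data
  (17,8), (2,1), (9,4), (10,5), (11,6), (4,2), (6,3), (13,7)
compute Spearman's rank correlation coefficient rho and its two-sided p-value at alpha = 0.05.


Step 1: Rank x and y separately (midranks; no ties here).
rank(x): 17->8, 2->1, 9->4, 10->5, 11->6, 4->2, 6->3, 13->7
rank(y): 8->8, 1->1, 4->4, 5->5, 6->6, 2->2, 3->3, 7->7
Step 2: d_i = R_x(i) - R_y(i); compute d_i^2.
  (8-8)^2=0, (1-1)^2=0, (4-4)^2=0, (5-5)^2=0, (6-6)^2=0, (2-2)^2=0, (3-3)^2=0, (7-7)^2=0
sum(d^2) = 0.
Step 3: rho = 1 - 6*0 / (8*(8^2 - 1)) = 1 - 0/504 = 1.000000.
Step 5: Two-sided p-value from the t-distribution with 6 df = 0.000000.
Step 6: alpha = 0.05. reject H0.

rho = 1.0000, p = 0.000000, reject H0 at alpha = 0.05.


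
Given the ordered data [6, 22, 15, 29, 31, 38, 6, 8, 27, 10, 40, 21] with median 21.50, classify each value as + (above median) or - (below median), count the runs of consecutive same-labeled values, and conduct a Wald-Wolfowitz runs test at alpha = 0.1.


Step 1: Compute median = 21.50; label A = above, B = below.
Labels in order: BABAAABBABAB  (n_A = 6, n_B = 6)
Step 2: Count runs R = 9.
Step 3: Under H0 (random ordering), E[R] = 2*n_A*n_B/(n_A+n_B) + 1 = 2*6*6/12 + 1 = 7.0000.
        Var[R] = 2*n_A*n_B*(2*n_A*n_B - n_A - n_B) / ((n_A+n_B)^2 * (n_A+n_B-1)) = 4320/1584 = 2.7273.
        SD[R] = 1.6514.
Step 4: Continuity-corrected z = (R - 0.5 - E[R]) / SD[R] = (9 - 0.5 - 7.0000) / 1.6514 = 0.9083.
Step 5: Two-sided p-value via normal approximation = 2*(1 - Phi(|z|)) = 0.363722.
Step 6: alpha = 0.1. fail to reject H0.

R = 9, z = 0.9083, p = 0.363722, fail to reject H0.


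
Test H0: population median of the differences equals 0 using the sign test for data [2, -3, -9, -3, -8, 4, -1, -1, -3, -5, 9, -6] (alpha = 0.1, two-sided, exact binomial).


Step 1: Discard zero differences. Original n = 12; n_eff = number of nonzero differences = 12.
Nonzero differences (with sign): +2, -3, -9, -3, -8, +4, -1, -1, -3, -5, +9, -6
Step 2: Count signs: positive = 3, negative = 9.
Step 3: Under H0: P(positive) = 0.5, so the number of positives S ~ Bin(12, 0.5).
Step 4: Two-sided exact p-value = sum of Bin(12,0.5) probabilities at or below the observed probability = 0.145996.
Step 5: alpha = 0.1. fail to reject H0.

n_eff = 12, pos = 3, neg = 9, p = 0.145996, fail to reject H0.


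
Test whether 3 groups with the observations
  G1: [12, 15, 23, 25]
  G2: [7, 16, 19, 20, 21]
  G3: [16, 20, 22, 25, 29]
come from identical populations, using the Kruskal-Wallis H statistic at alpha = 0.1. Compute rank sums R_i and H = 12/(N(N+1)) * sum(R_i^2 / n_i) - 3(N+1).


Step 1: Combine all N = 14 observations and assign midranks.
sorted (value, group, rank): (7,G2,1), (12,G1,2), (15,G1,3), (16,G2,4.5), (16,G3,4.5), (19,G2,6), (20,G2,7.5), (20,G3,7.5), (21,G2,9), (22,G3,10), (23,G1,11), (25,G1,12.5), (25,G3,12.5), (29,G3,14)
Step 2: Sum ranks within each group.
R_1 = 28.5 (n_1 = 4)
R_2 = 28 (n_2 = 5)
R_3 = 48.5 (n_3 = 5)
Step 3: H = 12/(N(N+1)) * sum(R_i^2/n_i) - 3(N+1)
     = 12/(14*15) * (28.5^2/4 + 28^2/5 + 48.5^2/5) - 3*15
     = 0.057143 * 830.312 - 45
     = 2.446429.
Step 4: Ties present; correction factor C = 1 - 18/(14^3 - 14) = 0.993407. Corrected H = 2.446429 / 0.993407 = 2.462666.
Step 5: Under H0, H ~ chi^2(2); p-value = 0.291903.
Step 6: alpha = 0.1. fail to reject H0.

H = 2.4627, df = 2, p = 0.291903, fail to reject H0.


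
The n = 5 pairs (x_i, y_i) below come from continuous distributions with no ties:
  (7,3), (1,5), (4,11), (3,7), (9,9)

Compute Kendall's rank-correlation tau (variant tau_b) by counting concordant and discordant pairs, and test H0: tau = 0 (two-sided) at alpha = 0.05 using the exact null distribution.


Step 1: Enumerate the 10 unordered pairs (i,j) with i<j and classify each by sign(x_j-x_i) * sign(y_j-y_i).
  (1,2):dx=-6,dy=+2->D; (1,3):dx=-3,dy=+8->D; (1,4):dx=-4,dy=+4->D; (1,5):dx=+2,dy=+6->C
  (2,3):dx=+3,dy=+6->C; (2,4):dx=+2,dy=+2->C; (2,5):dx=+8,dy=+4->C; (3,4):dx=-1,dy=-4->C
  (3,5):dx=+5,dy=-2->D; (4,5):dx=+6,dy=+2->C
Step 2: C = 6, D = 4, total pairs = 10.
Step 3: tau = (C - D)/(n(n-1)/2) = (6 - 4)/10 = 0.200000.
Step 4: Exact two-sided p-value (enumerate n! = 120 permutations of y under H0): p = 0.816667.
Step 5: alpha = 0.05. fail to reject H0.

tau_b = 0.2000 (C=6, D=4), p = 0.816667, fail to reject H0.


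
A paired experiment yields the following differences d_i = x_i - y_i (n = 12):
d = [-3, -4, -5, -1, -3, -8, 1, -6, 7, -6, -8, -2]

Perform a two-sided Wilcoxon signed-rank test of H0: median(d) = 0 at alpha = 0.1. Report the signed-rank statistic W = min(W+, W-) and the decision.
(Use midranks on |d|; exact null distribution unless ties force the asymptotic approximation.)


Step 1: Drop any zero differences (none here) and take |d_i|.
|d| = [3, 4, 5, 1, 3, 8, 1, 6, 7, 6, 8, 2]
Step 2: Midrank |d_i| (ties get averaged ranks).
ranks: |3|->4.5, |4|->6, |5|->7, |1|->1.5, |3|->4.5, |8|->11.5, |1|->1.5, |6|->8.5, |7|->10, |6|->8.5, |8|->11.5, |2|->3
Step 3: Attach original signs; sum ranks with positive sign and with negative sign.
W+ = 1.5 + 10 = 11.5
W- = 4.5 + 6 + 7 + 1.5 + 4.5 + 11.5 + 8.5 + 8.5 + 11.5 + 3 = 66.5
(Check: W+ + W- = 78 should equal n(n+1)/2 = 78.)
Step 4: Test statistic W = min(W+, W-) = 11.5.
Step 5: Ties in |d|, so use the tie-corrected normal approximation.
        E[W] = n(n+1)/4 = 12*13/4 = 39.
        Tie groups: |d|=1 (t=2), |d|=3 (t=2), |d|=6 (t=2), |d|=8 (t=2); sum(t^3 - t) = 24.
        Var[W] = n(n+1)(2n+1)/24 - sum(t^3-t)/48 = 3900/24 - 24/48 = 162.
        z = (W - E[W]) / sqrt(Var[W]) = (11.5 - 39) / 12.7279 = -2.1606.
        Two-sided p = 2*Phi(z) = 0.030726.
Step 6: alpha = 0.1. reject H0.

W+ = 11.5, W- = 66.5, W = min = 11.5, p = 0.030726, reject H0.


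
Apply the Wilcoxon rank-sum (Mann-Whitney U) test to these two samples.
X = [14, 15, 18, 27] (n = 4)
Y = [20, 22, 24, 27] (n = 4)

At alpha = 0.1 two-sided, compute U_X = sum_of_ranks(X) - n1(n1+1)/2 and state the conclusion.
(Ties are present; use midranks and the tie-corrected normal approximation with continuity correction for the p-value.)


Step 1: Combine and sort all 8 observations; assign midranks.
sorted (value, group): (14,X), (15,X), (18,X), (20,Y), (22,Y), (24,Y), (27,X), (27,Y)
ranks: 14->1, 15->2, 18->3, 20->4, 22->5, 24->6, 27->7.5, 27->7.5
Step 2: Rank sum for X: R1 = 1 + 2 + 3 + 7.5 = 13.5.
Step 3: U_X = R1 - n1(n1+1)/2 = 13.5 - 4*5/2 = 13.5 - 10 = 3.5.
       U_Y = n1*n2 - U_X = 16 - 3.5 = 12.5.
Step 4: Ties are present, so use the tie-corrected normal approximation (with continuity correction) for the p-value.
Step 5: p-value = 0.245383; compare to alpha = 0.1. fail to reject H0.

U_X = 3.5, p = 0.245383, fail to reject H0 at alpha = 0.1.


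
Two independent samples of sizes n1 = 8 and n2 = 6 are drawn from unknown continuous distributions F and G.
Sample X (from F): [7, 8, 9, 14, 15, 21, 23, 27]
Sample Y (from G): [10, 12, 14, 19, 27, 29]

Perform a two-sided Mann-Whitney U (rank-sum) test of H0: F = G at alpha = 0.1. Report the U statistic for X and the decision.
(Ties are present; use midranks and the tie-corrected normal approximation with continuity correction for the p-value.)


Step 1: Combine and sort all 14 observations; assign midranks.
sorted (value, group): (7,X), (8,X), (9,X), (10,Y), (12,Y), (14,X), (14,Y), (15,X), (19,Y), (21,X), (23,X), (27,X), (27,Y), (29,Y)
ranks: 7->1, 8->2, 9->3, 10->4, 12->5, 14->6.5, 14->6.5, 15->8, 19->9, 21->10, 23->11, 27->12.5, 27->12.5, 29->14
Step 2: Rank sum for X: R1 = 1 + 2 + 3 + 6.5 + 8 + 10 + 11 + 12.5 = 54.
Step 3: U_X = R1 - n1(n1+1)/2 = 54 - 8*9/2 = 54 - 36 = 18.
       U_Y = n1*n2 - U_X = 48 - 18 = 30.
Step 4: Ties are present, so use the tie-corrected normal approximation (with continuity correction) for the p-value.
Step 5: p-value = 0.476705; compare to alpha = 0.1. fail to reject H0.

U_X = 18, p = 0.476705, fail to reject H0 at alpha = 0.1.


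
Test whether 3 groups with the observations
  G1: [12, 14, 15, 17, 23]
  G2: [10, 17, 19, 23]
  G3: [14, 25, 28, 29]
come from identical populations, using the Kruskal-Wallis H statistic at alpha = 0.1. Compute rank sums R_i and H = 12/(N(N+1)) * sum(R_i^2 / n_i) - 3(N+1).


Step 1: Combine all N = 13 observations and assign midranks.
sorted (value, group, rank): (10,G2,1), (12,G1,2), (14,G1,3.5), (14,G3,3.5), (15,G1,5), (17,G1,6.5), (17,G2,6.5), (19,G2,8), (23,G1,9.5), (23,G2,9.5), (25,G3,11), (28,G3,12), (29,G3,13)
Step 2: Sum ranks within each group.
R_1 = 26.5 (n_1 = 5)
R_2 = 25 (n_2 = 4)
R_3 = 39.5 (n_3 = 4)
Step 3: H = 12/(N(N+1)) * sum(R_i^2/n_i) - 3(N+1)
     = 12/(13*14) * (26.5^2/5 + 25^2/4 + 39.5^2/4) - 3*14
     = 0.065934 * 686.763 - 42
     = 3.281044.
Step 4: Ties present; correction factor C = 1 - 18/(13^3 - 13) = 0.991758. Corrected H = 3.281044 / 0.991758 = 3.308310.
Step 5: Under H0, H ~ chi^2(2); p-value = 0.191254.
Step 6: alpha = 0.1. fail to reject H0.

H = 3.3083, df = 2, p = 0.191254, fail to reject H0.


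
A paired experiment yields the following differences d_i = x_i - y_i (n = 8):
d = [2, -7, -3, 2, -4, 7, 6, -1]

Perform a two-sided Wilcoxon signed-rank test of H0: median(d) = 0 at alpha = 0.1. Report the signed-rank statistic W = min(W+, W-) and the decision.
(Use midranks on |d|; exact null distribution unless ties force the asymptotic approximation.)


Step 1: Drop any zero differences (none here) and take |d_i|.
|d| = [2, 7, 3, 2, 4, 7, 6, 1]
Step 2: Midrank |d_i| (ties get averaged ranks).
ranks: |2|->2.5, |7|->7.5, |3|->4, |2|->2.5, |4|->5, |7|->7.5, |6|->6, |1|->1
Step 3: Attach original signs; sum ranks with positive sign and with negative sign.
W+ = 2.5 + 2.5 + 7.5 + 6 = 18.5
W- = 7.5 + 4 + 5 + 1 = 17.5
(Check: W+ + W- = 36 should equal n(n+1)/2 = 36.)
Step 4: Test statistic W = min(W+, W-) = 17.5.
Step 5: Ties in |d|, so use the tie-corrected normal approximation.
        E[W] = n(n+1)/4 = 8*9/4 = 18.
        Tie groups: |d|=2 (t=2), |d|=7 (t=2); sum(t^3 - t) = 12.
        Var[W] = n(n+1)(2n+1)/24 - sum(t^3-t)/48 = 1224/24 - 12/48 = 50.75.
        z = (W - E[W]) / sqrt(Var[W]) = (17.5 - 18) / 7.1239 = -0.0702.
        Two-sided p = 2*Phi(z) = 0.944045.
Step 6: alpha = 0.1. fail to reject H0.

W+ = 18.5, W- = 17.5, W = min = 17.5, p = 0.944045, fail to reject H0.


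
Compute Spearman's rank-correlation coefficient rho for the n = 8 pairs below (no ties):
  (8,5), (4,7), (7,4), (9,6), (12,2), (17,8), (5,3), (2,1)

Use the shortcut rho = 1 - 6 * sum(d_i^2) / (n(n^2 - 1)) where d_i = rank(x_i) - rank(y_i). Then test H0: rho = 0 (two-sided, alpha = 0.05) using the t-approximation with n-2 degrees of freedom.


Step 1: Rank x and y separately (midranks; no ties here).
rank(x): 8->5, 4->2, 7->4, 9->6, 12->7, 17->8, 5->3, 2->1
rank(y): 5->5, 7->7, 4->4, 6->6, 2->2, 8->8, 3->3, 1->1
Step 2: d_i = R_x(i) - R_y(i); compute d_i^2.
  (5-5)^2=0, (2-7)^2=25, (4-4)^2=0, (6-6)^2=0, (7-2)^2=25, (8-8)^2=0, (3-3)^2=0, (1-1)^2=0
sum(d^2) = 50.
Step 3: rho = 1 - 6*50 / (8*(8^2 - 1)) = 1 - 300/504 = 0.404762.
Step 4: Under H0, t = rho * sqrt((n-2)/(1-rho^2)) = 1.0842 ~ t(6).
Step 5: Two-sided p-value from the t-distribution with 6 df = 0.319889.
Step 6: alpha = 0.05. fail to reject H0.

rho = 0.4048, p = 0.319889, fail to reject H0 at alpha = 0.05.
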